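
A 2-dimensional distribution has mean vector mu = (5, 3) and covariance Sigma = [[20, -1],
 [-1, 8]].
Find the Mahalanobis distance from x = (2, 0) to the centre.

Step 1 — centre the observation: (x - mu) = (-3, -3).

Step 2 — invert Sigma. det(Sigma) = 20·8 - (-1)² = 159.
  Sigma^{-1} = (1/det) · [[d, -b], [-b, a]] = [[0.0503, 0.0063],
 [0.0063, 0.1258]].

Step 3 — form the quadratic (x - mu)^T · Sigma^{-1} · (x - mu):
  Sigma^{-1} · (x - mu) = (-0.1698, -0.3962).
  (x - mu)^T · [Sigma^{-1} · (x - mu)] = (-3)·(-0.1698) + (-3)·(-0.3962) = 1.6981.

Step 4 — take square root: d = √(1.6981) ≈ 1.3031.

d(x, mu) = √(1.6981) ≈ 1.3031


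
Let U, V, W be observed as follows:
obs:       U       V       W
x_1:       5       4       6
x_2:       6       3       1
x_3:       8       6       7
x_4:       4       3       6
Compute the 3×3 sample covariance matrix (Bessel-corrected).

Step 1 — column means:
  mean(U) = (5 + 6 + 8 + 4) / 4 = 23/4 = 5.75
  mean(V) = (4 + 3 + 6 + 3) / 4 = 16/4 = 4
  mean(W) = (6 + 1 + 7 + 6) / 4 = 20/4 = 5

Step 2 — sample covariance S[i,j] = (1/(n-1)) · Σ_k (x_{k,i} - mean_i) · (x_{k,j} - mean_j), with n-1 = 3.
  S[U,U] = ((-0.75)·(-0.75) + (0.25)·(0.25) + (2.25)·(2.25) + (-1.75)·(-1.75)) / 3 = 8.75/3 = 2.9167
  S[U,V] = ((-0.75)·(0) + (0.25)·(-1) + (2.25)·(2) + (-1.75)·(-1)) / 3 = 6/3 = 2
  S[U,W] = ((-0.75)·(1) + (0.25)·(-4) + (2.25)·(2) + (-1.75)·(1)) / 3 = 1/3 = 0.3333
  S[V,V] = ((0)·(0) + (-1)·(-1) + (2)·(2) + (-1)·(-1)) / 3 = 6/3 = 2
  S[V,W] = ((0)·(1) + (-1)·(-4) + (2)·(2) + (-1)·(1)) / 3 = 7/3 = 2.3333
  S[W,W] = ((1)·(1) + (-4)·(-4) + (2)·(2) + (1)·(1)) / 3 = 22/3 = 7.3333

S is symmetric (S[j,i] = S[i,j]). Assembling:

S = [[2.9167, 2, 0.3333],
 [2, 2, 2.3333],
 [0.3333, 2.3333, 7.3333]]


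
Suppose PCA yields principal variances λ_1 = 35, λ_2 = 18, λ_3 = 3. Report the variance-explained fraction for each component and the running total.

Step 1 — total variance = trace(Sigma) = Σ λ_i = 35 + 18 + 3 = 56.

Step 2 — fraction explained by component i = λ_i / Σ λ:
  PC1: 35/56 = 0.625
  PC2: 18/56 = 0.3214
  PC3: 3/56 = 0.0536

Step 3 — cumulative fraction after k components = (λ_1 + ... + λ_k) / Σ λ:
  k = 1: 35/56 = 0.625
  k = 2: (35 + 18)/56 = 53/56 = 0.9464
  k = 3: (35 + 18 + 3)/56 = 56/56 = 1

Summary (fraction, with percent):

explained: PC1 0.625 (62.5%), PC2 0.3214 (32.14%), PC3 0.0536 (5.36%);  cumulative: 0.625, 0.9464, 1


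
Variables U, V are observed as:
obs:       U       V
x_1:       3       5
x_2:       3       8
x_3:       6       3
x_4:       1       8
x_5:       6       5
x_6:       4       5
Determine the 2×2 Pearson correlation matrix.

Step 1 — column means:
  mean(U) = (3 + 3 + 6 + 1 + 6 + 4) / 6 = 23/6 = 3.8333
  mean(V) = (5 + 8 + 3 + 8 + 5 + 5) / 6 = 34/6 = 5.6667

Step 2 — sample variances and covariances s[i,j] = (1/(n-1)) · Σ_k (x_{k,i} - mean_i) · (x_{k,j} - mean_j), with n-1 = 5:
  s[U,U] = ((-0.8333)·(-0.8333) + (-0.8333)·(-0.8333) + (2.1667)·(2.1667) + (-2.8333)·(-2.8333) + (2.1667)·(2.1667) + (0.1667)·(0.1667)) / 5 = 18.8333/5 = 3.7667
  s[U,V] = ((-0.8333)·(-0.6667) + (-0.8333)·(2.3333) + (2.1667)·(-2.6667) + (-2.8333)·(2.3333) + (2.1667)·(-0.6667) + (0.1667)·(-0.6667)) / 5 = -15.3333/5 = -3.0667
  s[V,V] = ((-0.6667)·(-0.6667) + (2.3333)·(2.3333) + (-2.6667)·(-2.6667) + (2.3333)·(2.3333) + (-0.6667)·(-0.6667) + (-0.6667)·(-0.6667)) / 5 = 19.3333/5 = 3.8667
  Sample standard deviations s_i = √(s[i,i]):
  s(U) = √(3.7667) = 1.9408
  s(V) = √(3.8667) = 1.9664

Step 3 — r_{ij} = s_{ij} / (s_i · s_j):
  r[U,U] = 1 (diagonal).
  r[U,V] = -3.0667 / (1.9408 · 1.9664) = -3.0667 / 3.8163 = -0.8036
  r[V,V] = 1 (diagonal).

R is symmetric with unit diagonal. Assembling:

R = [[1, -0.8036],
 [-0.8036, 1]]


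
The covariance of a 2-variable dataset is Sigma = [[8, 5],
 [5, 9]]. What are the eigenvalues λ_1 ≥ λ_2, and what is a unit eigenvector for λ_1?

Step 1 — characteristic polynomial of 2×2 Sigma:
  det(Sigma - λI) = λ² - trace · λ + det = 0.
  trace = 8 + 9 = 17, det = 8·9 - (5)² = 47.
Step 2 — discriminant:
  Δ = trace² - 4·det = 289 - 188 = 101.
Step 3 — eigenvalues:
  λ = (trace ± √Δ)/2 = (17 ± 10.0499)/2,
  λ_1 = 13.5249,  λ_2 = 3.4751.

Step 4 — unit eigenvector for λ_1: solve (Sigma - λ_1 I)v = 0. First row:
  (8 - 13.5249)·v_x + (5)·v_y = 0, i.e. (-5.5249)·v_x + (5)·v_y = 0,
  so v ∝ (b, λ_1 - a) = (5, 5.5249) = u.
  ||u|| = √((5)² + (5.5249)²) = √(55.5249) ≈ 7.4515,
  v_1 = u/||u|| ≈ (0.671, 0.7415) (||v_1|| = 1).

λ_1 = 13.5249,  λ_2 = 3.4751;  v_1 ≈ (0.671, 0.7415)


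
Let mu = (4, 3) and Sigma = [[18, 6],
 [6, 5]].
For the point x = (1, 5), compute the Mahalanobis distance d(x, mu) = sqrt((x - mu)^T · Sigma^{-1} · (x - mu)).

Step 1 — centre the observation: (x - mu) = (-3, 2).

Step 2 — invert Sigma. det(Sigma) = 18·5 - (6)² = 54.
  Sigma^{-1} = (1/det) · [[d, -b], [-b, a]] = [[0.0926, -0.1111],
 [-0.1111, 0.3333]].

Step 3 — form the quadratic (x - mu)^T · Sigma^{-1} · (x - mu):
  Sigma^{-1} · (x - mu) = (-0.5, 1).
  (x - mu)^T · [Sigma^{-1} · (x - mu)] = (-3)·(-0.5) + (2)·(1) = 3.5.

Step 4 — take square root: d = √(3.5) ≈ 1.8708.

d(x, mu) = √(3.5) ≈ 1.8708


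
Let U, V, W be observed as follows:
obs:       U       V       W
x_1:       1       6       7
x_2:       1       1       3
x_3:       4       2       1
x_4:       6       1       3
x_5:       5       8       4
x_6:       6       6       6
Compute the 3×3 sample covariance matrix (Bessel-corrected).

Step 1 — column means:
  mean(U) = (1 + 1 + 4 + 6 + 5 + 6) / 6 = 23/6 = 3.8333
  mean(V) = (6 + 1 + 2 + 1 + 8 + 6) / 6 = 24/6 = 4
  mean(W) = (7 + 3 + 1 + 3 + 4 + 6) / 6 = 24/6 = 4

Step 2 — sample covariance S[i,j] = (1/(n-1)) · Σ_k (x_{k,i} - mean_i) · (x_{k,j} - mean_j), with n-1 = 5.
  S[U,U] = ((-2.8333)·(-2.8333) + (-2.8333)·(-2.8333) + (0.1667)·(0.1667) + (2.1667)·(2.1667) + (1.1667)·(1.1667) + (2.1667)·(2.1667)) / 5 = 26.8333/5 = 5.3667
  S[U,V] = ((-2.8333)·(2) + (-2.8333)·(-3) + (0.1667)·(-2) + (2.1667)·(-3) + (1.1667)·(4) + (2.1667)·(2)) / 5 = 5/5 = 1
  S[U,W] = ((-2.8333)·(3) + (-2.8333)·(-1) + (0.1667)·(-3) + (2.1667)·(-1) + (1.1667)·(0) + (2.1667)·(2)) / 5 = -4/5 = -0.8
  S[V,V] = ((2)·(2) + (-3)·(-3) + (-2)·(-2) + (-3)·(-3) + (4)·(4) + (2)·(2)) / 5 = 46/5 = 9.2
  S[V,W] = ((2)·(3) + (-3)·(-1) + (-2)·(-3) + (-3)·(-1) + (4)·(0) + (2)·(2)) / 5 = 22/5 = 4.4
  S[W,W] = ((3)·(3) + (-1)·(-1) + (-3)·(-3) + (-1)·(-1) + (0)·(0) + (2)·(2)) / 5 = 24/5 = 4.8

S is symmetric (S[j,i] = S[i,j]). Assembling:

S = [[5.3667, 1, -0.8],
 [1, 9.2, 4.4],
 [-0.8, 4.4, 4.8]]


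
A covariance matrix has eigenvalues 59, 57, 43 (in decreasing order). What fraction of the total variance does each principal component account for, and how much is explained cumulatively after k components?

Step 1 — total variance = trace(Sigma) = Σ λ_i = 59 + 57 + 43 = 159.

Step 2 — fraction explained by component i = λ_i / Σ λ:
  PC1: 59/159 = 0.3711
  PC2: 57/159 = 0.3585
  PC3: 43/159 = 0.2704

Step 3 — cumulative fraction after k components = (λ_1 + ... + λ_k) / Σ λ:
  k = 1: 59/159 = 0.3711
  k = 2: (59 + 57)/159 = 116/159 = 0.7296
  k = 3: (59 + 57 + 43)/159 = 159/159 = 1

Summary (fraction, with percent):

explained: PC1 0.3711 (37.11%), PC2 0.3585 (35.85%), PC3 0.2704 (27.04%);  cumulative: 0.3711, 0.7296, 1


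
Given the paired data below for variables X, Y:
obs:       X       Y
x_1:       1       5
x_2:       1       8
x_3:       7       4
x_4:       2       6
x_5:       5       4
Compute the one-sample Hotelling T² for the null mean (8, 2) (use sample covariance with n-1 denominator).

Step 1 — sample mean vector:
  mean(X) = (1 + 1 + 7 + 2 + 5) / 5 = 16/5 = 3.2
  mean(Y) = (5 + 8 + 4 + 6 + 4) / 5 = 27/5 = 5.4
  x̄ = (3.2, 5.4),  deviation x̄ - mu_0 = (3.2, 5.4) - (8, 2) = (-4.8, 3.4).

Step 2 — sample covariance matrix, S[i,j] = (1/(n-1)) · Σ_k (x_{k,i} - mean_i) · (x_{k,j} - mean_j), divisor n-1 = 4:
  S[X,X] = ((-2.2)·(-2.2) + (-2.2)·(-2.2) + (3.8)·(3.8) + (-1.2)·(-1.2) + (1.8)·(1.8)) / 4 = 28.8/4 = 7.2
  S[X,Y] = ((-2.2)·(-0.4) + (-2.2)·(2.6) + (3.8)·(-1.4) + (-1.2)·(0.6) + (1.8)·(-1.4)) / 4 = -13.4/4 = -3.35
  S[Y,Y] = ((-0.4)·(-0.4) + (2.6)·(2.6) + (-1.4)·(-1.4) + (0.6)·(0.6) + (-1.4)·(-1.4)) / 4 = 11.2/4 = 2.8
  S = [[7.2, -3.35],
 [-3.35, 2.8]].

Step 3 — invert S. det(S) = 7.2·2.8 - (-3.35)² = 8.9375.
  S^{-1} = (1/det) · [[d, -b], [-b, a]] = [[0.3133, 0.3748],
 [0.3748, 0.8056]].

Step 4 — quadratic form (x̄ - mu_0)^T · S^{-1} · (x̄ - mu_0):
  S^{-1} · (x̄ - mu_0) = (-0.2294, 0.9399),
  (x̄ - mu_0)^T · [...] = (-4.8)·(-0.2294) + (3.4)·(0.9399) = 4.2965.

Step 5 — scale by n: T² = 5 · 4.2965 = 21.4825.

T² ≈ 21.4825


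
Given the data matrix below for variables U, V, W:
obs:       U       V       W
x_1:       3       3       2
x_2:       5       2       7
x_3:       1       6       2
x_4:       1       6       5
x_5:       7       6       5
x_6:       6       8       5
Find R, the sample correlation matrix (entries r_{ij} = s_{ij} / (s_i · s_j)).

Step 1 — column means:
  mean(U) = (3 + 5 + 1 + 1 + 7 + 6) / 6 = 23/6 = 3.8333
  mean(V) = (3 + 2 + 6 + 6 + 6 + 8) / 6 = 31/6 = 5.1667
  mean(W) = (2 + 7 + 2 + 5 + 5 + 5) / 6 = 26/6 = 4.3333

Step 2 — sample variances and covariances s[i,j] = (1/(n-1)) · Σ_k (x_{k,i} - mean_i) · (x_{k,j} - mean_j), with n-1 = 5:
  s[U,U] = ((-0.8333)·(-0.8333) + (1.1667)·(1.1667) + (-2.8333)·(-2.8333) + (-2.8333)·(-2.8333) + (3.1667)·(3.1667) + (2.1667)·(2.1667)) / 5 = 32.8333/5 = 6.5667
  s[U,V] = ((-0.8333)·(-2.1667) + (1.1667)·(-3.1667) + (-2.8333)·(0.8333) + (-2.8333)·(0.8333) + (3.1667)·(0.8333) + (2.1667)·(2.8333)) / 5 = 2.1667/5 = 0.4333
  s[U,W] = ((-0.8333)·(-2.3333) + (1.1667)·(2.6667) + (-2.8333)·(-2.3333) + (-2.8333)·(0.6667) + (3.1667)·(0.6667) + (2.1667)·(0.6667)) / 5 = 13.3333/5 = 2.6667
  s[V,V] = ((-2.1667)·(-2.1667) + (-3.1667)·(-3.1667) + (0.8333)·(0.8333) + (0.8333)·(0.8333) + (0.8333)·(0.8333) + (2.8333)·(2.8333)) / 5 = 24.8333/5 = 4.9667
  s[V,W] = ((-2.1667)·(-2.3333) + (-3.1667)·(2.6667) + (0.8333)·(-2.3333) + (0.8333)·(0.6667) + (0.8333)·(0.6667) + (2.8333)·(0.6667)) / 5 = -2.3333/5 = -0.4667
  s[W,W] = ((-2.3333)·(-2.3333) + (2.6667)·(2.6667) + (-2.3333)·(-2.3333) + (0.6667)·(0.6667) + (0.6667)·(0.6667) + (0.6667)·(0.6667)) / 5 = 19.3333/5 = 3.8667
  Sample standard deviations s_i = √(s[i,i]):
  s(U) = √(6.5667) = 2.5626
  s(V) = √(4.9667) = 2.2286
  s(W) = √(3.8667) = 1.9664

Step 3 — r_{ij} = s_{ij} / (s_i · s_j):
  r[U,U] = 1 (diagonal).
  r[U,V] = 0.4333 / (2.5626 · 2.2286) = 0.4333 / 5.7109 = 0.0759
  r[U,W] = 2.6667 / (2.5626 · 1.9664) = 2.6667 / 5.039 = 0.5292
  r[V,V] = 1 (diagonal).
  r[V,W] = -0.4667 / (2.2286 · 1.9664) = -0.4667 / 4.3823 = -0.1065
  r[W,W] = 1 (diagonal).

R is symmetric with unit diagonal. Assembling:

R = [[1, 0.0759, 0.5292],
 [0.0759, 1, -0.1065],
 [0.5292, -0.1065, 1]]


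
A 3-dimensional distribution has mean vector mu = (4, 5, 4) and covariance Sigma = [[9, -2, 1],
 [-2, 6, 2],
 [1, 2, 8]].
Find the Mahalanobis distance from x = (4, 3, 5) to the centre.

Step 1 — centre the observation: (x - mu) = (0, -2, 1).

Step 2 — invert Sigma (cofactor / det for 3×3, or solve directly):
  Sigma^{-1} = [[0.1257, 0.0514, -0.0286],
 [0.0514, 0.2029, -0.0571],
 [-0.0286, -0.0571, 0.1429]].

Step 3 — form the quadratic (x - mu)^T · Sigma^{-1} · (x - mu):
  Sigma^{-1} · (x - mu) = (-0.1314, -0.4629, 0.2571).
  (x - mu)^T · [Sigma^{-1} · (x - mu)] = (0)·(-0.1314) + (-2)·(-0.4629) + (1)·(0.2571) = 1.1829.

Step 4 — take square root: d = √(1.1829) ≈ 1.0876.

d(x, mu) = √(1.1829) ≈ 1.0876


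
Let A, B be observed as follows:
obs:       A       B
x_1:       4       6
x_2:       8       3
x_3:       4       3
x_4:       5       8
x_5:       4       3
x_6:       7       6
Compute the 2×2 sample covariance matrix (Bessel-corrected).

Step 1 — column means:
  mean(A) = (4 + 8 + 4 + 5 + 4 + 7) / 6 = 32/6 = 5.3333
  mean(B) = (6 + 3 + 3 + 8 + 3 + 6) / 6 = 29/6 = 4.8333

Step 2 — sample covariance S[i,j] = (1/(n-1)) · Σ_k (x_{k,i} - mean_i) · (x_{k,j} - mean_j), with n-1 = 5.
  S[A,A] = ((-1.3333)·(-1.3333) + (2.6667)·(2.6667) + (-1.3333)·(-1.3333) + (-0.3333)·(-0.3333) + (-1.3333)·(-1.3333) + (1.6667)·(1.6667)) / 5 = 15.3333/5 = 3.0667
  S[A,B] = ((-1.3333)·(1.1667) + (2.6667)·(-1.8333) + (-1.3333)·(-1.8333) + (-0.3333)·(3.1667) + (-1.3333)·(-1.8333) + (1.6667)·(1.1667)) / 5 = -0.6667/5 = -0.1333
  S[B,B] = ((1.1667)·(1.1667) + (-1.8333)·(-1.8333) + (-1.8333)·(-1.8333) + (3.1667)·(3.1667) + (-1.8333)·(-1.8333) + (1.1667)·(1.1667)) / 5 = 22.8333/5 = 4.5667

S is symmetric (S[j,i] = S[i,j]). Assembling:

S = [[3.0667, -0.1333],
 [-0.1333, 4.5667]]


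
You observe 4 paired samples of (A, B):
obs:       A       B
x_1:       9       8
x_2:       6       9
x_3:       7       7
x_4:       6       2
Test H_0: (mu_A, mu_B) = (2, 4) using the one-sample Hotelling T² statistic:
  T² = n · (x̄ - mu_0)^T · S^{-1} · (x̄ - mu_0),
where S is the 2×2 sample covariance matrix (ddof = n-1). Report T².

Step 1 — sample mean vector:
  mean(A) = (9 + 6 + 7 + 6) / 4 = 28/4 = 7
  mean(B) = (8 + 9 + 7 + 2) / 4 = 26/4 = 6.5
  x̄ = (7, 6.5),  deviation x̄ - mu_0 = (7, 6.5) - (2, 4) = (5, 2.5).

Step 2 — sample covariance matrix, S[i,j] = (1/(n-1)) · Σ_k (x_{k,i} - mean_i) · (x_{k,j} - mean_j), divisor n-1 = 3:
  S[A,A] = ((2)·(2) + (-1)·(-1) + (0)·(0) + (-1)·(-1)) / 3 = 6/3 = 2
  S[A,B] = ((2)·(1.5) + (-1)·(2.5) + (0)·(0.5) + (-1)·(-4.5)) / 3 = 5/3 = 1.6667
  S[B,B] = ((1.5)·(1.5) + (2.5)·(2.5) + (0.5)·(0.5) + (-4.5)·(-4.5)) / 3 = 29/3 = 9.6667
  S = [[2, 1.6667],
 [1.6667, 9.6667]].

Step 3 — invert S. det(S) = 2·9.6667 - (1.6667)² = 16.5556.
  S^{-1} = (1/det) · [[d, -b], [-b, a]] = [[0.5839, -0.1007],
 [-0.1007, 0.1208]].

Step 4 — quadratic form (x̄ - mu_0)^T · S^{-1} · (x̄ - mu_0):
  S^{-1} · (x̄ - mu_0) = (2.6678, -0.2013),
  (x̄ - mu_0)^T · [...] = (5)·(2.6678) + (2.5)·(-0.2013) = 12.8356.

Step 5 — scale by n: T² = 4 · 12.8356 = 51.3423.

T² ≈ 51.3423


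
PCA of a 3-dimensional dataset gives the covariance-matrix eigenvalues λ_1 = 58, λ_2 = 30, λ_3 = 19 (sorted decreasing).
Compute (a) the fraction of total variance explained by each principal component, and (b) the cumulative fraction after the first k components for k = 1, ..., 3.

Step 1 — total variance = trace(Sigma) = Σ λ_i = 58 + 30 + 19 = 107.

Step 2 — fraction explained by component i = λ_i / Σ λ:
  PC1: 58/107 = 0.5421
  PC2: 30/107 = 0.2804
  PC3: 19/107 = 0.1776

Step 3 — cumulative fraction after k components = (λ_1 + ... + λ_k) / Σ λ:
  k = 1: 58/107 = 0.5421
  k = 2: (58 + 30)/107 = 88/107 = 0.8224
  k = 3: (58 + 30 + 19)/107 = 107/107 = 1

Summary (fraction, with percent):

explained: PC1 0.5421 (54.21%), PC2 0.2804 (28.04%), PC3 0.1776 (17.76%);  cumulative: 0.5421, 0.8224, 1


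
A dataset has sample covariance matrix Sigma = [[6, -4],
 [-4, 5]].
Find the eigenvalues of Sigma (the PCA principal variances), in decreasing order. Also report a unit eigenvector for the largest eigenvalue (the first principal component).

Step 1 — characteristic polynomial of 2×2 Sigma:
  det(Sigma - λI) = λ² - trace · λ + det = 0.
  trace = 6 + 5 = 11, det = 6·5 - (-4)² = 14.
Step 2 — discriminant:
  Δ = trace² - 4·det = 121 - 56 = 65.
Step 3 — eigenvalues:
  λ = (trace ± √Δ)/2 = (11 ± 8.0623)/2,
  λ_1 = 9.5311,  λ_2 = 1.4689.

Step 4 — unit eigenvector for λ_1: solve (Sigma - λ_1 I)v = 0. First row:
  (6 - 9.5311)·v_x + (-4)·v_y = 0, i.e. (-3.5311)·v_x + (-4)·v_y = 0,
  so v ∝ (b, λ_1 - a) = (-4, 3.5311); multiply by -1 so the first entry is positive: u = (4, -3.5311).
  ||u|| = √((4)² + (-3.5311)²) = √(28.4689) ≈ 5.3356,
  v_1 = u/||u|| ≈ (0.7497, -0.6618) (||v_1|| = 1).

λ_1 = 9.5311,  λ_2 = 1.4689;  v_1 ≈ (0.7497, -0.6618)


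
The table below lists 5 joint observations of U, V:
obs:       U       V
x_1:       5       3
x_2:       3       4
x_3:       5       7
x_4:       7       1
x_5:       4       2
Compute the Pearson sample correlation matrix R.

Step 1 — column means:
  mean(U) = (5 + 3 + 5 + 7 + 4) / 5 = 24/5 = 4.8
  mean(V) = (3 + 4 + 7 + 1 + 2) / 5 = 17/5 = 3.4

Step 2 — sample variances and covariances s[i,j] = (1/(n-1)) · Σ_k (x_{k,i} - mean_i) · (x_{k,j} - mean_j), with n-1 = 4:
  s[U,U] = ((0.2)·(0.2) + (-1.8)·(-1.8) + (0.2)·(0.2) + (2.2)·(2.2) + (-0.8)·(-0.8)) / 4 = 8.8/4 = 2.2
  s[U,V] = ((0.2)·(-0.4) + (-1.8)·(0.6) + (0.2)·(3.6) + (2.2)·(-2.4) + (-0.8)·(-1.4)) / 4 = -4.6/4 = -1.15
  s[V,V] = ((-0.4)·(-0.4) + (0.6)·(0.6) + (3.6)·(3.6) + (-2.4)·(-2.4) + (-1.4)·(-1.4)) / 4 = 21.2/4 = 5.3
  Sample standard deviations s_i = √(s[i,i]):
  s(U) = √(2.2) = 1.4832
  s(V) = √(5.3) = 2.3022

Step 3 — r_{ij} = s_{ij} / (s_i · s_j):
  r[U,U] = 1 (diagonal).
  r[U,V] = -1.15 / (1.4832 · 2.3022) = -1.15 / 3.4147 = -0.3368
  r[V,V] = 1 (diagonal).

R is symmetric with unit diagonal. Assembling:

R = [[1, -0.3368],
 [-0.3368, 1]]


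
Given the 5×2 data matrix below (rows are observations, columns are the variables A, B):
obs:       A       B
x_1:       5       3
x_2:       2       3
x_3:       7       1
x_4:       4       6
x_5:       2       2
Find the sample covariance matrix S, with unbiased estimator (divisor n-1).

Step 1 — column means:
  mean(A) = (5 + 2 + 7 + 4 + 2) / 5 = 20/5 = 4
  mean(B) = (3 + 3 + 1 + 6 + 2) / 5 = 15/5 = 3

Step 2 — sample covariance S[i,j] = (1/(n-1)) · Σ_k (x_{k,i} - mean_i) · (x_{k,j} - mean_j), with n-1 = 4.
  S[A,A] = ((1)·(1) + (-2)·(-2) + (3)·(3) + (0)·(0) + (-2)·(-2)) / 4 = 18/4 = 4.5
  S[A,B] = ((1)·(0) + (-2)·(0) + (3)·(-2) + (0)·(3) + (-2)·(-1)) / 4 = -4/4 = -1
  S[B,B] = ((0)·(0) + (0)·(0) + (-2)·(-2) + (3)·(3) + (-1)·(-1)) / 4 = 14/4 = 3.5

S is symmetric (S[j,i] = S[i,j]). Assembling:

S = [[4.5, -1],
 [-1, 3.5]]


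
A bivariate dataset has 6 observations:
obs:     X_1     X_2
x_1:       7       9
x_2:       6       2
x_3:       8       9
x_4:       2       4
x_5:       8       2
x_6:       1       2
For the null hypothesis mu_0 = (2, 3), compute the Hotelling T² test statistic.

Step 1 — sample mean vector:
  mean(X_1) = (7 + 6 + 8 + 2 + 8 + 1) / 6 = 32/6 = 5.3333
  mean(X_2) = (9 + 2 + 9 + 4 + 2 + 2) / 6 = 28/6 = 4.6667
  x̄ = (5.3333, 4.6667),  deviation x̄ - mu_0 = (5.3333, 4.6667) - (2, 3) = (3.3333, 1.6667).

Step 2 — sample covariance matrix, S[i,j] = (1/(n-1)) · Σ_k (x_{k,i} - mean_i) · (x_{k,j} - mean_j), divisor n-1 = 5:
  S[X_1,X_1] = ((1.6667)·(1.6667) + (0.6667)·(0.6667) + (2.6667)·(2.6667) + (-3.3333)·(-3.3333) + (2.6667)·(2.6667) + (-4.3333)·(-4.3333)) / 5 = 47.3333/5 = 9.4667
  S[X_1,X_2] = ((1.6667)·(4.3333) + (0.6667)·(-2.6667) + (2.6667)·(4.3333) + (-3.3333)·(-0.6667) + (2.6667)·(-2.6667) + (-4.3333)·(-2.6667)) / 5 = 23.6667/5 = 4.7333
  S[X_2,X_2] = ((4.3333)·(4.3333) + (-2.6667)·(-2.6667) + (4.3333)·(4.3333) + (-0.6667)·(-0.6667) + (-2.6667)·(-2.6667) + (-2.6667)·(-2.6667)) / 5 = 59.3333/5 = 11.8667
  S = [[9.4667, 4.7333],
 [4.7333, 11.8667]].

Step 3 — invert S. det(S) = 9.4667·11.8667 - (4.7333)² = 89.9333.
  S^{-1} = (1/det) · [[d, -b], [-b, a]] = [[0.1319, -0.0526],
 [-0.0526, 0.1053]].

Step 4 — quadratic form (x̄ - mu_0)^T · S^{-1} · (x̄ - mu_0):
  S^{-1} · (x̄ - mu_0) = (0.3521, 0),
  (x̄ - mu_0)^T · [...] = (3.3333)·(0.3521) + (1.6667)·(0) = 1.1737.

Step 5 — scale by n: T² = 6 · 1.1737 = 7.0423.

T² ≈ 7.0423


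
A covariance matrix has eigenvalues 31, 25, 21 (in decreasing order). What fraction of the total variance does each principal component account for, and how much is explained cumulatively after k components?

Step 1 — total variance = trace(Sigma) = Σ λ_i = 31 + 25 + 21 = 77.

Step 2 — fraction explained by component i = λ_i / Σ λ:
  PC1: 31/77 = 0.4026
  PC2: 25/77 = 0.3247
  PC3: 21/77 = 0.2727

Step 3 — cumulative fraction after k components = (λ_1 + ... + λ_k) / Σ λ:
  k = 1: 31/77 = 0.4026
  k = 2: (31 + 25)/77 = 56/77 = 0.7273
  k = 3: (31 + 25 + 21)/77 = 77/77 = 1

Summary (fraction, with percent):

explained: PC1 0.4026 (40.26%), PC2 0.3247 (32.47%), PC3 0.2727 (27.27%);  cumulative: 0.4026, 0.7273, 1


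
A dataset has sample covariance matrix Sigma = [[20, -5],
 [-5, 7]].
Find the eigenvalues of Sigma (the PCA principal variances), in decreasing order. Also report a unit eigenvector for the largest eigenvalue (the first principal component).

Step 1 — characteristic polynomial of 2×2 Sigma:
  det(Sigma - λI) = λ² - trace · λ + det = 0.
  trace = 20 + 7 = 27, det = 20·7 - (-5)² = 115.
Step 2 — discriminant:
  Δ = trace² - 4·det = 729 - 460 = 269.
Step 3 — eigenvalues:
  λ = (trace ± √Δ)/2 = (27 ± 16.4012)/2,
  λ_1 = 21.7006,  λ_2 = 5.2994.

Step 4 — unit eigenvector for λ_1: solve (Sigma - λ_1 I)v = 0. First row:
  (20 - 21.7006)·v_x + (-5)·v_y = 0, i.e. (-1.7006)·v_x + (-5)·v_y = 0,
  so v ∝ (b, λ_1 - a) = (-5, 1.7006); multiply by -1 so the first entry is positive: u = (5, -1.7006).
  ||u|| = √((5)² + (-1.7006)²) = √(27.8921) ≈ 5.2813,
  v_1 = u/||u|| ≈ (0.9467, -0.322) (||v_1|| = 1).

λ_1 = 21.7006,  λ_2 = 5.2994;  v_1 ≈ (0.9467, -0.322)


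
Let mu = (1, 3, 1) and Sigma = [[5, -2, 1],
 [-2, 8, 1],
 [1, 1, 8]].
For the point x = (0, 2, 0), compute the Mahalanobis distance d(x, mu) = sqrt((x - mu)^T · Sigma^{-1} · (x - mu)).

Step 1 — centre the observation: (x - mu) = (-1, -1, -1).

Step 2 — invert Sigma (cofactor / det for 3×3, or solve directly):
  Sigma^{-1} = [[0.2325, 0.0627, -0.0369],
 [0.0627, 0.1439, -0.0258],
 [-0.0369, -0.0258, 0.1328]].

Step 3 — form the quadratic (x - mu)^T · Sigma^{-1} · (x - mu):
  Sigma^{-1} · (x - mu) = (-0.2583, -0.1808, -0.0701).
  (x - mu)^T · [Sigma^{-1} · (x - mu)] = (-1)·(-0.2583) + (-1)·(-0.1808) + (-1)·(-0.0701) = 0.5092.

Step 4 — take square root: d = √(0.5092) ≈ 0.7136.

d(x, mu) = √(0.5092) ≈ 0.7136


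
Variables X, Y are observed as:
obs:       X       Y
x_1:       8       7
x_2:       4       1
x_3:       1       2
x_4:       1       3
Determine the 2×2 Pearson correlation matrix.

Step 1 — column means:
  mean(X) = (8 + 4 + 1 + 1) / 4 = 14/4 = 3.5
  mean(Y) = (7 + 1 + 2 + 3) / 4 = 13/4 = 3.25

Step 2 — sample variances and covariances s[i,j] = (1/(n-1)) · Σ_k (x_{k,i} - mean_i) · (x_{k,j} - mean_j), with n-1 = 3:
  s[X,X] = ((4.5)·(4.5) + (0.5)·(0.5) + (-2.5)·(-2.5) + (-2.5)·(-2.5)) / 3 = 33/3 = 11
  s[X,Y] = ((4.5)·(3.75) + (0.5)·(-2.25) + (-2.5)·(-1.25) + (-2.5)·(-0.25)) / 3 = 19.5/3 = 6.5
  s[Y,Y] = ((3.75)·(3.75) + (-2.25)·(-2.25) + (-1.25)·(-1.25) + (-0.25)·(-0.25)) / 3 = 20.75/3 = 6.9167
  Sample standard deviations s_i = √(s[i,i]):
  s(X) = √(11) = 3.3166
  s(Y) = √(6.9167) = 2.63

Step 3 — r_{ij} = s_{ij} / (s_i · s_j):
  r[X,X] = 1 (diagonal).
  r[X,Y] = 6.5 / (3.3166 · 2.63) = 6.5 / 8.7226 = 0.7452
  r[Y,Y] = 1 (diagonal).

R is symmetric with unit diagonal. Assembling:

R = [[1, 0.7452],
 [0.7452, 1]]


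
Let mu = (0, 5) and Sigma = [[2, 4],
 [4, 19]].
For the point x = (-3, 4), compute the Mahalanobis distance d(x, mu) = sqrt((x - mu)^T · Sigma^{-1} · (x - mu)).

Step 1 — centre the observation: (x - mu) = (-3, -1).

Step 2 — invert Sigma. det(Sigma) = 2·19 - (4)² = 22.
  Sigma^{-1} = (1/det) · [[d, -b], [-b, a]] = [[0.8636, -0.1818],
 [-0.1818, 0.0909]].

Step 3 — form the quadratic (x - mu)^T · Sigma^{-1} · (x - mu):
  Sigma^{-1} · (x - mu) = (-2.4091, 0.4545).
  (x - mu)^T · [Sigma^{-1} · (x - mu)] = (-3)·(-2.4091) + (-1)·(0.4545) = 6.7727.

Step 4 — take square root: d = √(6.7727) ≈ 2.6024.

d(x, mu) = √(6.7727) ≈ 2.6024


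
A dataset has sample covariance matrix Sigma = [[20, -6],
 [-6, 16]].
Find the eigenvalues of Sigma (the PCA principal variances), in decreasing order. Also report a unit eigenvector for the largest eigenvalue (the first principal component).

Step 1 — characteristic polynomial of 2×2 Sigma:
  det(Sigma - λI) = λ² - trace · λ + det = 0.
  trace = 20 + 16 = 36, det = 20·16 - (-6)² = 284.
Step 2 — discriminant:
  Δ = trace² - 4·det = 1296 - 1136 = 160.
Step 3 — eigenvalues:
  λ = (trace ± √Δ)/2 = (36 ± 12.6491)/2,
  λ_1 = 24.3246,  λ_2 = 11.6754.

Step 4 — unit eigenvector for λ_1: solve (Sigma - λ_1 I)v = 0. First row:
  (20 - 24.3246)·v_x + (-6)·v_y = 0, i.e. (-4.3246)·v_x + (-6)·v_y = 0,
  so v ∝ (b, λ_1 - a) = (-6, 4.3246); multiply by -1 so the first entry is positive: u = (6, -4.3246).
  ||u|| = √((6)² + (-4.3246)²) = √(54.7018) ≈ 7.3961,
  v_1 = u/||u|| ≈ (0.8112, -0.5847) (||v_1|| = 1).

λ_1 = 24.3246,  λ_2 = 11.6754;  v_1 ≈ (0.8112, -0.5847)


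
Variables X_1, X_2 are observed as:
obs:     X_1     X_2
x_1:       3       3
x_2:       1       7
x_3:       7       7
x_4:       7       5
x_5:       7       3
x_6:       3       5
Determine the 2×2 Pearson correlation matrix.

Step 1 — column means:
  mean(X_1) = (3 + 1 + 7 + 7 + 7 + 3) / 6 = 28/6 = 4.6667
  mean(X_2) = (3 + 7 + 7 + 5 + 3 + 5) / 6 = 30/6 = 5

Step 2 — sample variances and covariances s[i,j] = (1/(n-1)) · Σ_k (x_{k,i} - mean_i) · (x_{k,j} - mean_j), with n-1 = 5:
  s[X_1,X_1] = ((-1.6667)·(-1.6667) + (-3.6667)·(-3.6667) + (2.3333)·(2.3333) + (2.3333)·(2.3333) + (2.3333)·(2.3333) + (-1.6667)·(-1.6667)) / 5 = 35.3333/5 = 7.0667
  s[X_1,X_2] = ((-1.6667)·(-2) + (-3.6667)·(2) + (2.3333)·(2) + (2.3333)·(0) + (2.3333)·(-2) + (-1.6667)·(0)) / 5 = -4/5 = -0.8
  s[X_2,X_2] = ((-2)·(-2) + (2)·(2) + (2)·(2) + (0)·(0) + (-2)·(-2) + (0)·(0)) / 5 = 16/5 = 3.2
  Sample standard deviations s_i = √(s[i,i]):
  s(X_1) = √(7.0667) = 2.6583
  s(X_2) = √(3.2) = 1.7889

Step 3 — r_{ij} = s_{ij} / (s_i · s_j):
  r[X_1,X_1] = 1 (diagonal).
  r[X_1,X_2] = -0.8 / (2.6583 · 1.7889) = -0.8 / 4.7553 = -0.1682
  r[X_2,X_2] = 1 (diagonal).

R is symmetric with unit diagonal. Assembling:

R = [[1, -0.1682],
 [-0.1682, 1]]


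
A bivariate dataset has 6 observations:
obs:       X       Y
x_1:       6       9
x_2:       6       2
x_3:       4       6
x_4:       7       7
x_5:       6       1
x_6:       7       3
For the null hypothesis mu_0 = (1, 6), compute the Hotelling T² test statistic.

Step 1 — sample mean vector:
  mean(X) = (6 + 6 + 4 + 7 + 6 + 7) / 6 = 36/6 = 6
  mean(Y) = (9 + 2 + 6 + 7 + 1 + 3) / 6 = 28/6 = 4.6667
  x̄ = (6, 4.6667),  deviation x̄ - mu_0 = (6, 4.6667) - (1, 6) = (5, -1.3333).

Step 2 — sample covariance matrix, S[i,j] = (1/(n-1)) · Σ_k (x_{k,i} - mean_i) · (x_{k,j} - mean_j), divisor n-1 = 5:
  S[X,X] = ((0)·(0) + (0)·(0) + (-2)·(-2) + (1)·(1) + (0)·(0) + (1)·(1)) / 5 = 6/5 = 1.2
  S[X,Y] = ((0)·(4.3333) + (0)·(-2.6667) + (-2)·(1.3333) + (1)·(2.3333) + (0)·(-3.6667) + (1)·(-1.6667)) / 5 = -2/5 = -0.4
  S[Y,Y] = ((4.3333)·(4.3333) + (-2.6667)·(-2.6667) + (1.3333)·(1.3333) + (2.3333)·(2.3333) + (-3.6667)·(-3.6667) + (-1.6667)·(-1.6667)) / 5 = 49.3333/5 = 9.8667
  S = [[1.2, -0.4],
 [-0.4, 9.8667]].

Step 3 — invert S. det(S) = 1.2·9.8667 - (-0.4)² = 11.68.
  S^{-1} = (1/det) · [[d, -b], [-b, a]] = [[0.8447, 0.0342],
 [0.0342, 0.1027]].

Step 4 — quadratic form (x̄ - mu_0)^T · S^{-1} · (x̄ - mu_0):
  S^{-1} · (x̄ - mu_0) = (4.1781, 0.0342),
  (x̄ - mu_0)^T · [...] = (5)·(4.1781) + (-1.3333)·(0.0342) = 20.8447.

Step 5 — scale by n: T² = 6 · 20.8447 = 125.0685.

T² ≈ 125.0685


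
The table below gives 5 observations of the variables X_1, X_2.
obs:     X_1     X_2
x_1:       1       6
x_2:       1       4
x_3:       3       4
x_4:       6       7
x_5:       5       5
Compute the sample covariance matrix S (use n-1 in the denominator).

Step 1 — column means:
  mean(X_1) = (1 + 1 + 3 + 6 + 5) / 5 = 16/5 = 3.2
  mean(X_2) = (6 + 4 + 4 + 7 + 5) / 5 = 26/5 = 5.2

Step 2 — sample covariance S[i,j] = (1/(n-1)) · Σ_k (x_{k,i} - mean_i) · (x_{k,j} - mean_j), with n-1 = 4.
  S[X_1,X_1] = ((-2.2)·(-2.2) + (-2.2)·(-2.2) + (-0.2)·(-0.2) + (2.8)·(2.8) + (1.8)·(1.8)) / 4 = 20.8/4 = 5.2
  S[X_1,X_2] = ((-2.2)·(0.8) + (-2.2)·(-1.2) + (-0.2)·(-1.2) + (2.8)·(1.8) + (1.8)·(-0.2)) / 4 = 5.8/4 = 1.45
  S[X_2,X_2] = ((0.8)·(0.8) + (-1.2)·(-1.2) + (-1.2)·(-1.2) + (1.8)·(1.8) + (-0.2)·(-0.2)) / 4 = 6.8/4 = 1.7

S is symmetric (S[j,i] = S[i,j]). Assembling:

S = [[5.2, 1.45],
 [1.45, 1.7]]


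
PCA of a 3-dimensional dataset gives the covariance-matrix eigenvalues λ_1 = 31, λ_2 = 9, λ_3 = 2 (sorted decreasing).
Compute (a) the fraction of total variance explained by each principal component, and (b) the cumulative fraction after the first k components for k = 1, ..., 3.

Step 1 — total variance = trace(Sigma) = Σ λ_i = 31 + 9 + 2 = 42.

Step 2 — fraction explained by component i = λ_i / Σ λ:
  PC1: 31/42 = 0.7381
  PC2: 9/42 = 0.2143
  PC3: 2/42 = 0.0476

Step 3 — cumulative fraction after k components = (λ_1 + ... + λ_k) / Σ λ:
  k = 1: 31/42 = 0.7381
  k = 2: (31 + 9)/42 = 40/42 = 0.9524
  k = 3: (31 + 9 + 2)/42 = 42/42 = 1

Summary (fraction, with percent):

explained: PC1 0.7381 (73.81%), PC2 0.2143 (21.43%), PC3 0.0476 (4.76%);  cumulative: 0.7381, 0.9524, 1


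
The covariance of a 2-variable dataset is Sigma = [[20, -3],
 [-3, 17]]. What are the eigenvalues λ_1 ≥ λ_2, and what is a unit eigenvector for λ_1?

Step 1 — characteristic polynomial of 2×2 Sigma:
  det(Sigma - λI) = λ² - trace · λ + det = 0.
  trace = 20 + 17 = 37, det = 20·17 - (-3)² = 331.
Step 2 — discriminant:
  Δ = trace² - 4·det = 1369 - 1324 = 45.
Step 3 — eigenvalues:
  λ = (trace ± √Δ)/2 = (37 ± 6.7082)/2,
  λ_1 = 21.8541,  λ_2 = 15.1459.

Step 4 — unit eigenvector for λ_1: solve (Sigma - λ_1 I)v = 0. First row:
  (20 - 21.8541)·v_x + (-3)·v_y = 0, i.e. (-1.8541)·v_x + (-3)·v_y = 0,
  so v ∝ (b, λ_1 - a) = (-3, 1.8541); multiply by -1 so the first entry is positive: u = (3, -1.8541).
  ||u|| = √((3)² + (-1.8541)²) = √(12.4377) ≈ 3.5267,
  v_1 = u/||u|| ≈ (0.8507, -0.5257) (||v_1|| = 1).

λ_1 = 21.8541,  λ_2 = 15.1459;  v_1 ≈ (0.8507, -0.5257)


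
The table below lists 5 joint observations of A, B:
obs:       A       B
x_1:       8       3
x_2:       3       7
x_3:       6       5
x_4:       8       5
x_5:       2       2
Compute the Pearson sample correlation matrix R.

Step 1 — column means:
  mean(A) = (8 + 3 + 6 + 8 + 2) / 5 = 27/5 = 5.4
  mean(B) = (3 + 7 + 5 + 5 + 2) / 5 = 22/5 = 4.4

Step 2 — sample variances and covariances s[i,j] = (1/(n-1)) · Σ_k (x_{k,i} - mean_i) · (x_{k,j} - mean_j), with n-1 = 4:
  s[A,A] = ((2.6)·(2.6) + (-2.4)·(-2.4) + (0.6)·(0.6) + (2.6)·(2.6) + (-3.4)·(-3.4)) / 4 = 31.2/4 = 7.8
  s[A,B] = ((2.6)·(-1.4) + (-2.4)·(2.6) + (0.6)·(0.6) + (2.6)·(0.6) + (-3.4)·(-2.4)) / 4 = 0.2/4 = 0.05
  s[B,B] = ((-1.4)·(-1.4) + (2.6)·(2.6) + (0.6)·(0.6) + (0.6)·(0.6) + (-2.4)·(-2.4)) / 4 = 15.2/4 = 3.8
  Sample standard deviations s_i = √(s[i,i]):
  s(A) = √(7.8) = 2.7928
  s(B) = √(3.8) = 1.9494

Step 3 — r_{ij} = s_{ij} / (s_i · s_j):
  r[A,A] = 1 (diagonal).
  r[A,B] = 0.05 / (2.7928 · 1.9494) = 0.05 / 5.4443 = 0.0092
  r[B,B] = 1 (diagonal).

R is symmetric with unit diagonal. Assembling:

R = [[1, 0.0092],
 [0.0092, 1]]


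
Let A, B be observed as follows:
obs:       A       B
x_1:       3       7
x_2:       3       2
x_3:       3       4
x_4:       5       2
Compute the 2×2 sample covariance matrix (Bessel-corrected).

Step 1 — column means:
  mean(A) = (3 + 3 + 3 + 5) / 4 = 14/4 = 3.5
  mean(B) = (7 + 2 + 4 + 2) / 4 = 15/4 = 3.75

Step 2 — sample covariance S[i,j] = (1/(n-1)) · Σ_k (x_{k,i} - mean_i) · (x_{k,j} - mean_j), with n-1 = 3.
  S[A,A] = ((-0.5)·(-0.5) + (-0.5)·(-0.5) + (-0.5)·(-0.5) + (1.5)·(1.5)) / 3 = 3/3 = 1
  S[A,B] = ((-0.5)·(3.25) + (-0.5)·(-1.75) + (-0.5)·(0.25) + (1.5)·(-1.75)) / 3 = -3.5/3 = -1.1667
  S[B,B] = ((3.25)·(3.25) + (-1.75)·(-1.75) + (0.25)·(0.25) + (-1.75)·(-1.75)) / 3 = 16.75/3 = 5.5833

S is symmetric (S[j,i] = S[i,j]). Assembling:

S = [[1, -1.1667],
 [-1.1667, 5.5833]]


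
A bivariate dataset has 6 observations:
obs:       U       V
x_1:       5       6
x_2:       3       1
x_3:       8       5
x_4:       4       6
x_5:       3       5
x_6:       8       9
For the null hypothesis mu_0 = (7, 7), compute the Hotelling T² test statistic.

Step 1 — sample mean vector:
  mean(U) = (5 + 3 + 8 + 4 + 3 + 8) / 6 = 31/6 = 5.1667
  mean(V) = (6 + 1 + 5 + 6 + 5 + 9) / 6 = 32/6 = 5.3333
  x̄ = (5.1667, 5.3333),  deviation x̄ - mu_0 = (5.1667, 5.3333) - (7, 7) = (-1.8333, -1.6667).

Step 2 — sample covariance matrix, S[i,j] = (1/(n-1)) · Σ_k (x_{k,i} - mean_i) · (x_{k,j} - mean_j), divisor n-1 = 5:
  S[U,U] = ((-0.1667)·(-0.1667) + (-2.1667)·(-2.1667) + (2.8333)·(2.8333) + (-1.1667)·(-1.1667) + (-2.1667)·(-2.1667) + (2.8333)·(2.8333)) / 5 = 26.8333/5 = 5.3667
  S[U,V] = ((-0.1667)·(0.6667) + (-2.1667)·(-4.3333) + (2.8333)·(-0.3333) + (-1.1667)·(0.6667) + (-2.1667)·(-0.3333) + (2.8333)·(3.6667)) / 5 = 18.6667/5 = 3.7333
  S[V,V] = ((0.6667)·(0.6667) + (-4.3333)·(-4.3333) + (-0.3333)·(-0.3333) + (0.6667)·(0.6667) + (-0.3333)·(-0.3333) + (3.6667)·(3.6667)) / 5 = 33.3333/5 = 6.6667
  S = [[5.3667, 3.7333],
 [3.7333, 6.6667]].

Step 3 — invert S. det(S) = 5.3667·6.6667 - (3.7333)² = 21.84.
  S^{-1} = (1/det) · [[d, -b], [-b, a]] = [[0.3053, -0.1709],
 [-0.1709, 0.2457]].

Step 4 — quadratic form (x̄ - mu_0)^T · S^{-1} · (x̄ - mu_0):
  S^{-1} · (x̄ - mu_0) = (-0.2747, -0.0962),
  (x̄ - mu_0)^T · [...] = (-1.8333)·(-0.2747) + (-1.6667)·(-0.0962) = 0.6639.

Step 5 — scale by n: T² = 6 · 0.6639 = 3.9835.

T² ≈ 3.9835


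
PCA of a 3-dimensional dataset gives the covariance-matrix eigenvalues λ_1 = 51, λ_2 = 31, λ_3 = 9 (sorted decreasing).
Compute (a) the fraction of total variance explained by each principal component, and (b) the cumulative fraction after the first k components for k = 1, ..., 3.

Step 1 — total variance = trace(Sigma) = Σ λ_i = 51 + 31 + 9 = 91.

Step 2 — fraction explained by component i = λ_i / Σ λ:
  PC1: 51/91 = 0.5604
  PC2: 31/91 = 0.3407
  PC3: 9/91 = 0.0989

Step 3 — cumulative fraction after k components = (λ_1 + ... + λ_k) / Σ λ:
  k = 1: 51/91 = 0.5604
  k = 2: (51 + 31)/91 = 82/91 = 0.9011
  k = 3: (51 + 31 + 9)/91 = 91/91 = 1

Summary (fraction, with percent):

explained: PC1 0.5604 (56.04%), PC2 0.3407 (34.07%), PC3 0.0989 (9.89%);  cumulative: 0.5604, 0.9011, 1


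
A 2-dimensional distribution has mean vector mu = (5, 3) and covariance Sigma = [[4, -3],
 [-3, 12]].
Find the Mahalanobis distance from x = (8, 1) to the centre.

Step 1 — centre the observation: (x - mu) = (3, -2).

Step 2 — invert Sigma. det(Sigma) = 4·12 - (-3)² = 39.
  Sigma^{-1} = (1/det) · [[d, -b], [-b, a]] = [[0.3077, 0.0769],
 [0.0769, 0.1026]].

Step 3 — form the quadratic (x - mu)^T · Sigma^{-1} · (x - mu):
  Sigma^{-1} · (x - mu) = (0.7692, 0.0256).
  (x - mu)^T · [Sigma^{-1} · (x - mu)] = (3)·(0.7692) + (-2)·(0.0256) = 2.2564.

Step 4 — take square root: d = √(2.2564) ≈ 1.5021.

d(x, mu) = √(2.2564) ≈ 1.5021


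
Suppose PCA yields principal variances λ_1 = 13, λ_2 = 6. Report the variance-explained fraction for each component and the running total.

Step 1 — total variance = trace(Sigma) = Σ λ_i = 13 + 6 = 19.

Step 2 — fraction explained by component i = λ_i / Σ λ:
  PC1: 13/19 = 0.6842
  PC2: 6/19 = 0.3158

Step 3 — cumulative fraction after k components = (λ_1 + ... + λ_k) / Σ λ:
  k = 1: 13/19 = 0.6842
  k = 2: (13 + 6)/19 = 19/19 = 1

Summary (fraction, with percent):

explained: PC1 0.6842 (68.42%), PC2 0.3158 (31.58%);  cumulative: 0.6842, 1


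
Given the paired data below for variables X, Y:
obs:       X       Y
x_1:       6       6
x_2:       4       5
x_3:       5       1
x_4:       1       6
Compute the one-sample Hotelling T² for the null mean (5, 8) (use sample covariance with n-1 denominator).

Step 1 — sample mean vector:
  mean(X) = (6 + 4 + 5 + 1) / 4 = 16/4 = 4
  mean(Y) = (6 + 5 + 1 + 6) / 4 = 18/4 = 4.5
  x̄ = (4, 4.5),  deviation x̄ - mu_0 = (4, 4.5) - (5, 8) = (-1, -3.5).

Step 2 — sample covariance matrix, S[i,j] = (1/(n-1)) · Σ_k (x_{k,i} - mean_i) · (x_{k,j} - mean_j), divisor n-1 = 3:
  S[X,X] = ((2)·(2) + (0)·(0) + (1)·(1) + (-3)·(-3)) / 3 = 14/3 = 4.6667
  S[X,Y] = ((2)·(1.5) + (0)·(0.5) + (1)·(-3.5) + (-3)·(1.5)) / 3 = -5/3 = -1.6667
  S[Y,Y] = ((1.5)·(1.5) + (0.5)·(0.5) + (-3.5)·(-3.5) + (1.5)·(1.5)) / 3 = 17/3 = 5.6667
  S = [[4.6667, -1.6667],
 [-1.6667, 5.6667]].

Step 3 — invert S. det(S) = 4.6667·5.6667 - (-1.6667)² = 23.6667.
  S^{-1} = (1/det) · [[d, -b], [-b, a]] = [[0.2394, 0.0704],
 [0.0704, 0.1972]].

Step 4 — quadratic form (x̄ - mu_0)^T · S^{-1} · (x̄ - mu_0):
  S^{-1} · (x̄ - mu_0) = (-0.4859, -0.7606),
  (x̄ - mu_0)^T · [...] = (-1)·(-0.4859) + (-3.5)·(-0.7606) = 3.1479.

Step 5 — scale by n: T² = 4 · 3.1479 = 12.5915.

T² ≈ 12.5915


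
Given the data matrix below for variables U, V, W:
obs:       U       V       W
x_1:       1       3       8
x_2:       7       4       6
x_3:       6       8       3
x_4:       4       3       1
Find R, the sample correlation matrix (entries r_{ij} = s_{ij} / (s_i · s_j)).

Step 1 — column means:
  mean(U) = (1 + 7 + 6 + 4) / 4 = 18/4 = 4.5
  mean(V) = (3 + 4 + 8 + 3) / 4 = 18/4 = 4.5
  mean(W) = (8 + 6 + 3 + 1) / 4 = 18/4 = 4.5

Step 2 — sample variances and covariances s[i,j] = (1/(n-1)) · Σ_k (x_{k,i} - mean_i) · (x_{k,j} - mean_j), with n-1 = 3:
  s[U,U] = ((-3.5)·(-3.5) + (2.5)·(2.5) + (1.5)·(1.5) + (-0.5)·(-0.5)) / 3 = 21/3 = 7
  s[U,V] = ((-3.5)·(-1.5) + (2.5)·(-0.5) + (1.5)·(3.5) + (-0.5)·(-1.5)) / 3 = 10/3 = 3.3333
  s[U,W] = ((-3.5)·(3.5) + (2.5)·(1.5) + (1.5)·(-1.5) + (-0.5)·(-3.5)) / 3 = -9/3 = -3
  s[V,V] = ((-1.5)·(-1.5) + (-0.5)·(-0.5) + (3.5)·(3.5) + (-1.5)·(-1.5)) / 3 = 17/3 = 5.6667
  s[V,W] = ((-1.5)·(3.5) + (-0.5)·(1.5) + (3.5)·(-1.5) + (-1.5)·(-3.5)) / 3 = -6/3 = -2
  s[W,W] = ((3.5)·(3.5) + (1.5)·(1.5) + (-1.5)·(-1.5) + (-3.5)·(-3.5)) / 3 = 29/3 = 9.6667
  Sample standard deviations s_i = √(s[i,i]):
  s(U) = √(7) = 2.6458
  s(V) = √(5.6667) = 2.3805
  s(W) = √(9.6667) = 3.1091

Step 3 — r_{ij} = s_{ij} / (s_i · s_j):
  r[U,U] = 1 (diagonal).
  r[U,V] = 3.3333 / (2.6458 · 2.3805) = 3.3333 / 6.2981 = 0.5293
  r[U,W] = -3 / (2.6458 · 3.1091) = -3 / 8.226 = -0.3647
  r[V,V] = 1 (diagonal).
  r[V,W] = -2 / (2.3805 · 3.1091) = -2 / 7.4012 = -0.2702
  r[W,W] = 1 (diagonal).

R is symmetric with unit diagonal. Assembling:

R = [[1, 0.5293, -0.3647],
 [0.5293, 1, -0.2702],
 [-0.3647, -0.2702, 1]]


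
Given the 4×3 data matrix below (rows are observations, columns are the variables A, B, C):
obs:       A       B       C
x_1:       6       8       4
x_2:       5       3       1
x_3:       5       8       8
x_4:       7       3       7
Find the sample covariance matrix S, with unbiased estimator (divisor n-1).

Step 1 — column means:
  mean(A) = (6 + 5 + 5 + 7) / 4 = 23/4 = 5.75
  mean(B) = (8 + 3 + 8 + 3) / 4 = 22/4 = 5.5
  mean(C) = (4 + 1 + 8 + 7) / 4 = 20/4 = 5

Step 2 — sample covariance S[i,j] = (1/(n-1)) · Σ_k (x_{k,i} - mean_i) · (x_{k,j} - mean_j), with n-1 = 3.
  S[A,A] = ((0.25)·(0.25) + (-0.75)·(-0.75) + (-0.75)·(-0.75) + (1.25)·(1.25)) / 3 = 2.75/3 = 0.9167
  S[A,B] = ((0.25)·(2.5) + (-0.75)·(-2.5) + (-0.75)·(2.5) + (1.25)·(-2.5)) / 3 = -2.5/3 = -0.8333
  S[A,C] = ((0.25)·(-1) + (-0.75)·(-4) + (-0.75)·(3) + (1.25)·(2)) / 3 = 3/3 = 1
  S[B,B] = ((2.5)·(2.5) + (-2.5)·(-2.5) + (2.5)·(2.5) + (-2.5)·(-2.5)) / 3 = 25/3 = 8.3333
  S[B,C] = ((2.5)·(-1) + (-2.5)·(-4) + (2.5)·(3) + (-2.5)·(2)) / 3 = 10/3 = 3.3333
  S[C,C] = ((-1)·(-1) + (-4)·(-4) + (3)·(3) + (2)·(2)) / 3 = 30/3 = 10

S is symmetric (S[j,i] = S[i,j]). Assembling:

S = [[0.9167, -0.8333, 1],
 [-0.8333, 8.3333, 3.3333],
 [1, 3.3333, 10]]


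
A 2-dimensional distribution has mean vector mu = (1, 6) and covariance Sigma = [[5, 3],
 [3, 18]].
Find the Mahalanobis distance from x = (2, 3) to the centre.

Step 1 — centre the observation: (x - mu) = (1, -3).

Step 2 — invert Sigma. det(Sigma) = 5·18 - (3)² = 81.
  Sigma^{-1} = (1/det) · [[d, -b], [-b, a]] = [[0.2222, -0.037],
 [-0.037, 0.0617]].

Step 3 — form the quadratic (x - mu)^T · Sigma^{-1} · (x - mu):
  Sigma^{-1} · (x - mu) = (0.3333, -0.2222).
  (x - mu)^T · [Sigma^{-1} · (x - mu)] = (1)·(0.3333) + (-3)·(-0.2222) = 1.

Step 4 — take square root: d = √(1) ≈ 1.

d(x, mu) = √(1) ≈ 1
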